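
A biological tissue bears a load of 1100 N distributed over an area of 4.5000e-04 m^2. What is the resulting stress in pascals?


stress = F / A
stress = 1100 / 4.5000e-04
stress = 2.4444e+06


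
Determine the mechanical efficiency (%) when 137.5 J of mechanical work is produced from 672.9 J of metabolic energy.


eta = (W_mech / E_meta) * 100
eta = (137.5 / 672.9) * 100
ratio = 0.2043
eta = 20.4339


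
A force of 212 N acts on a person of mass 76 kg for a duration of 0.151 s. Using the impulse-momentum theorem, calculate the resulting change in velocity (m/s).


J = F * dt = 212 * 0.151 = 32.0120 N*s
delta_v = J / m
delta_v = 32.0120 / 76
delta_v = 0.4212


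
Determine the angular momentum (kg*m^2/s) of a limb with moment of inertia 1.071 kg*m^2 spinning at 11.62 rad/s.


L = I * omega
L = 1.071 * 11.62
L = 12.4450


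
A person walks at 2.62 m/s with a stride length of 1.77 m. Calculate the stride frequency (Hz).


f = v / stride_length
f = 2.62 / 1.77
f = 1.4802


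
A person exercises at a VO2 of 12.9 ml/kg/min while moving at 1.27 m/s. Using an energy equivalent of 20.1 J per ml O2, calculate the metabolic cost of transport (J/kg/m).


Power per kg = VO2 * 20.1 / 60
Power per kg = 12.9 * 20.1 / 60 = 4.3215 W/kg
Cost = power_per_kg / speed
Cost = 4.3215 / 1.27
Cost = 3.4028


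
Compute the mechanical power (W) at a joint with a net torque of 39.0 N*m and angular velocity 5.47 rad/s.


P = M * omega
P = 39.0 * 5.47
P = 213.3300


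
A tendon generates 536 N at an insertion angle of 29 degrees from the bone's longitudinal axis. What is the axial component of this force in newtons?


F_eff = F_tendon * cos(theta)
theta = 29 deg = 0.5061 rad
cos(theta) = 0.8746
F_eff = 536 * 0.8746
F_eff = 468.7962


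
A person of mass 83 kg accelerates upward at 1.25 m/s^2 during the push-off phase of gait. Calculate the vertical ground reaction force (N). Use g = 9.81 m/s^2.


GRF = m * (g + a)
GRF = 83 * (9.81 + 1.25)
GRF = 83 * 11.0600
GRF = 917.9800


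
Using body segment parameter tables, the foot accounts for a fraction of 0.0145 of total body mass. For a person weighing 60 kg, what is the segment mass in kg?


m_segment = body_mass * fraction
m_segment = 60 * 0.0145
m_segment = 0.8700


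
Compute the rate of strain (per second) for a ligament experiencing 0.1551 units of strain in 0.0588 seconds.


strain_rate = delta_strain / delta_t
strain_rate = 0.1551 / 0.0588
strain_rate = 2.6378


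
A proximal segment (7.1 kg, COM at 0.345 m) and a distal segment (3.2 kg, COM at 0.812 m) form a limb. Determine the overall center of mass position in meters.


COM = (m1*x1 + m2*x2) / (m1 + m2)
COM = (7.1*0.345 + 3.2*0.812) / (7.1 + 3.2)
Numerator = 5.0479
Denominator = 10.3000
COM = 0.4901


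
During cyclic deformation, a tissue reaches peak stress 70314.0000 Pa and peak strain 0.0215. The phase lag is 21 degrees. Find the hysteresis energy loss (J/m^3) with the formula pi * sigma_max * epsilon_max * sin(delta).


E_loss = pi * sigma_max * epsilon_max * sin(delta)
delta = 21 deg = 0.3665 rad
sin(delta) = 0.3584
E_loss = pi * 70314.0000 * 0.0215 * 0.3584
E_loss = 1701.9990


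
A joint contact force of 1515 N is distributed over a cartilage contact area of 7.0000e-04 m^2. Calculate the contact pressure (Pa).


P = F / A
P = 1515 / 7.0000e-04
P = 2.1643e+06


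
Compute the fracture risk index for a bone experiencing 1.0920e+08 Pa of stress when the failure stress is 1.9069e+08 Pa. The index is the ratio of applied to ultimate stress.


FRI = applied / ultimate
FRI = 1.0920e+08 / 1.9069e+08
FRI = 0.5727


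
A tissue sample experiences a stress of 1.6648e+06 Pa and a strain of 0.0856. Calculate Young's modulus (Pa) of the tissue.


E = stress / strain
E = 1.6648e+06 / 0.0856
E = 1.9449e+07


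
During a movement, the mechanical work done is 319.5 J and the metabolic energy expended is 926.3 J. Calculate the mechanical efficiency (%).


eta = (W_mech / E_meta) * 100
eta = (319.5 / 926.3) * 100
ratio = 0.3449
eta = 34.4921


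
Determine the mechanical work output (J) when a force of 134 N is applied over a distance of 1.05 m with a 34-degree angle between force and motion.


W = F * d * cos(theta)
theta = 34 deg = 0.5934 rad
cos(theta) = 0.8290
W = 134 * 1.05 * 0.8290
W = 116.6456


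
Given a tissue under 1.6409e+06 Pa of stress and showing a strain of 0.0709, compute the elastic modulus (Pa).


E = stress / strain
E = 1.6409e+06 / 0.0709
E = 2.3144e+07


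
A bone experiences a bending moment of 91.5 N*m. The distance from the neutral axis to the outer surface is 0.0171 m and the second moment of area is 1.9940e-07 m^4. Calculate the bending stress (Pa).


sigma = M * c / I
sigma = 91.5 * 0.0171 / 1.9940e-07
M * c = 1.5647
sigma = 7.8468e+06


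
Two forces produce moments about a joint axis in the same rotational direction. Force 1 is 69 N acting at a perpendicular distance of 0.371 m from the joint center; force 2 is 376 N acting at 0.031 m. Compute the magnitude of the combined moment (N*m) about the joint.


M = F1 * d1 + F2 * d2
M = 69 * 0.371 + 376 * 0.031
M = 25.5990 + 11.6560
M = 37.2550


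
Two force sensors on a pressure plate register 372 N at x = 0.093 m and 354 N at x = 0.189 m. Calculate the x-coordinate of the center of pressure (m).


COP_x = (F1*x1 + F2*x2) / (F1 + F2)
COP_x = (372*0.093 + 354*0.189) / (372 + 354)
Numerator = 101.5020
Denominator = 726
COP_x = 0.1398


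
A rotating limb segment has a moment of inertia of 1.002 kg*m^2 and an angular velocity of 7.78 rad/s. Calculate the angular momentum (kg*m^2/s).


L = I * omega
L = 1.002 * 7.78
L = 7.7956


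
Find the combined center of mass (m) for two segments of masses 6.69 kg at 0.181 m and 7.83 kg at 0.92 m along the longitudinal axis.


COM = (m1*x1 + m2*x2) / (m1 + m2)
COM = (6.69*0.181 + 7.83*0.92) / (6.69 + 7.83)
Numerator = 8.4145
Denominator = 14.5200
COM = 0.5795


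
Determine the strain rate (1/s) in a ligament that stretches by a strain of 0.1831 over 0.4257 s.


strain_rate = delta_strain / delta_t
strain_rate = 0.1831 / 0.4257
strain_rate = 0.4301


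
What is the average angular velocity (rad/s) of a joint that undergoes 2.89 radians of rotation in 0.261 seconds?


omega = delta_theta / delta_t
omega = 2.89 / 0.261
omega = 11.0728


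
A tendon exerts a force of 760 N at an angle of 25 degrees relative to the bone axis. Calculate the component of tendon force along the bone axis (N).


F_eff = F_tendon * cos(theta)
theta = 25 deg = 0.4363 rad
cos(theta) = 0.9063
F_eff = 760 * 0.9063
F_eff = 688.7939


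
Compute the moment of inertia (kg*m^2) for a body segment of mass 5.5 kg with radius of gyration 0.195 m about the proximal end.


I = m * k^2
I = 5.5 * 0.195^2
k^2 = 0.0380
I = 0.2091


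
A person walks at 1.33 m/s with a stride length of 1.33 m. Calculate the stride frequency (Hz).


f = v / stride_length
f = 1.33 / 1.33
f = 1.0000


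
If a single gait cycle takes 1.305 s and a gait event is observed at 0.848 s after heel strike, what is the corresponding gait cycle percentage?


pct = (event_time / cycle_time) * 100
pct = (0.848 / 1.305) * 100
ratio = 0.6498
pct = 64.9808


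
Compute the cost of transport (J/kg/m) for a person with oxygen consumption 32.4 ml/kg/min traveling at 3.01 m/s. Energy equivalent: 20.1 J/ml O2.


Power per kg = VO2 * 20.1 / 60
Power per kg = 32.4 * 20.1 / 60 = 10.8540 W/kg
Cost = power_per_kg / speed
Cost = 10.8540 / 3.01
Cost = 3.6060


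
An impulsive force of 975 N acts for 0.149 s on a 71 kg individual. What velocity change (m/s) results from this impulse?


J = F * dt = 975 * 0.149 = 145.2750 N*s
delta_v = J / m
delta_v = 145.2750 / 71
delta_v = 2.0461


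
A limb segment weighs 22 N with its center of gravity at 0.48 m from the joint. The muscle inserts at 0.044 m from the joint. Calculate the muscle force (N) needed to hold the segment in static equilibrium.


F_muscle = W * d_load / d_muscle
F_muscle = 22 * 0.48 / 0.044
Numerator = 10.5600
F_muscle = 240.0000


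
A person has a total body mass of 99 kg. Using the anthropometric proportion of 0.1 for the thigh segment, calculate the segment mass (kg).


m_segment = body_mass * fraction
m_segment = 99 * 0.1
m_segment = 9.9000


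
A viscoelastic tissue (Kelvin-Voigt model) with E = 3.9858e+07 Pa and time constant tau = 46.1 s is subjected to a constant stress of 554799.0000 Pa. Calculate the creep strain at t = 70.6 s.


epsilon(t) = (sigma/E) * (1 - exp(-t/tau))
sigma/E = 554799.0000 / 3.9858e+07 = 0.0139
exp(-t/tau) = exp(-70.6 / 46.1) = 0.2162
epsilon = 0.0139 * (1 - 0.2162)
epsilon = 0.0109


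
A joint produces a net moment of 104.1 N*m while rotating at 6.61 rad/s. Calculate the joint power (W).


P = M * omega
P = 104.1 * 6.61
P = 688.1010


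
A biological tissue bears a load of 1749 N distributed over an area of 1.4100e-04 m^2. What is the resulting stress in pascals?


stress = F / A
stress = 1749 / 1.4100e-04
stress = 1.2404e+07


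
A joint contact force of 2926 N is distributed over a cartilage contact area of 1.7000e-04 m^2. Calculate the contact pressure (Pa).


P = F / A
P = 2926 / 1.7000e-04
P = 1.7212e+07


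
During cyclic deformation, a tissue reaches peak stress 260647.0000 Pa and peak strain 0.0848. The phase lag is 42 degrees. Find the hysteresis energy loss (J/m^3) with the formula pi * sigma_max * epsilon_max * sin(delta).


E_loss = pi * sigma_max * epsilon_max * sin(delta)
delta = 42 deg = 0.7330 rad
sin(delta) = 0.6691
E_loss = pi * 260647.0000 * 0.0848 * 0.6691
E_loss = 46463.2250


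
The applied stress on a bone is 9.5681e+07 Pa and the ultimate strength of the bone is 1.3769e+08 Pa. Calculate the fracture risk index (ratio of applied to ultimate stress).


FRI = applied / ultimate
FRI = 9.5681e+07 / 1.3769e+08
FRI = 0.6949


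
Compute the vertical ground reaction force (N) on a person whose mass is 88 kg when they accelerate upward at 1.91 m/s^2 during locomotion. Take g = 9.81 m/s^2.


GRF = m * (g + a)
GRF = 88 * (9.81 + 1.91)
GRF = 88 * 11.7200
GRF = 1031.3600


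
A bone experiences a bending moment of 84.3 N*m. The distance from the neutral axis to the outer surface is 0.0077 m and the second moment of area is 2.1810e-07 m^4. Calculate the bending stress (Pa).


sigma = M * c / I
sigma = 84.3 * 0.0077 / 2.1810e-07
M * c = 0.6491
sigma = 2.9762e+06


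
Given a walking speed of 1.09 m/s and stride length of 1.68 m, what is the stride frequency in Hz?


f = v / stride_length
f = 1.09 / 1.68
f = 0.6488


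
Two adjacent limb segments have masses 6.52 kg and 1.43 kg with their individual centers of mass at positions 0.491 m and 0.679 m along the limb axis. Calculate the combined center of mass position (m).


COM = (m1*x1 + m2*x2) / (m1 + m2)
COM = (6.52*0.491 + 1.43*0.679) / (6.52 + 1.43)
Numerator = 4.1723
Denominator = 7.9500
COM = 0.5248


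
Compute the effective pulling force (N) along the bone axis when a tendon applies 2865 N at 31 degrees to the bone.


F_eff = F_tendon * cos(theta)
theta = 31 deg = 0.5411 rad
cos(theta) = 0.8572
F_eff = 2865 * 0.8572
F_eff = 2455.7843


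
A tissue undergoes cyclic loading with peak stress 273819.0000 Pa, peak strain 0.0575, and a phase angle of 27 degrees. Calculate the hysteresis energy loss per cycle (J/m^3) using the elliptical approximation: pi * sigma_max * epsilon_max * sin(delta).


E_loss = pi * sigma_max * epsilon_max * sin(delta)
delta = 27 deg = 0.4712 rad
sin(delta) = 0.4540
E_loss = pi * 273819.0000 * 0.0575 * 0.4540
E_loss = 22455.7757


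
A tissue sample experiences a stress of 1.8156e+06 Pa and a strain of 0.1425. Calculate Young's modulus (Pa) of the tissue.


E = stress / strain
E = 1.8156e+06 / 0.1425
E = 1.2741e+07


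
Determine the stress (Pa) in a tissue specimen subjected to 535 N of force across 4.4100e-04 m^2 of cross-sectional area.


stress = F / A
stress = 535 / 4.4100e-04
stress = 1.2132e+06


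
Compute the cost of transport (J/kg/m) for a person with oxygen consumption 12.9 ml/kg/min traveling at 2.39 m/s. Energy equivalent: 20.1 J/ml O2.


Power per kg = VO2 * 20.1 / 60
Power per kg = 12.9 * 20.1 / 60 = 4.3215 W/kg
Cost = power_per_kg / speed
Cost = 4.3215 / 2.39
Cost = 1.8082


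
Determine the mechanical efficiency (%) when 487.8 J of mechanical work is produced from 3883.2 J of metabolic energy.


eta = (W_mech / E_meta) * 100
eta = (487.8 / 3883.2) * 100
ratio = 0.1256
eta = 12.5618


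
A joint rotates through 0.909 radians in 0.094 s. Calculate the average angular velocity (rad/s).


omega = delta_theta / delta_t
omega = 0.909 / 0.094
omega = 9.6702


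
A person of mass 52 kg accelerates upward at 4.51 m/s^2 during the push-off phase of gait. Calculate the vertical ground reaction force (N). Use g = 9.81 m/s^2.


GRF = m * (g + a)
GRF = 52 * (9.81 + 4.51)
GRF = 52 * 14.3200
GRF = 744.6400


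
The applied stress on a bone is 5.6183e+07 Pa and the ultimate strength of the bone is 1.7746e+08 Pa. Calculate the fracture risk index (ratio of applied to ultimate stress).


FRI = applied / ultimate
FRI = 5.6183e+07 / 1.7746e+08
FRI = 0.3166


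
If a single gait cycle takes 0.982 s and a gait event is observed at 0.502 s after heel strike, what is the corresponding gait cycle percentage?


pct = (event_time / cycle_time) * 100
pct = (0.502 / 0.982) * 100
ratio = 0.5112
pct = 51.1202


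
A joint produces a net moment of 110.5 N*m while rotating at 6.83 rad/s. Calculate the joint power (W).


P = M * omega
P = 110.5 * 6.83
P = 754.7150


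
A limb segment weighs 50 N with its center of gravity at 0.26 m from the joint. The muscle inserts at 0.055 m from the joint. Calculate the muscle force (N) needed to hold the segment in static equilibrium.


F_muscle = W * d_load / d_muscle
F_muscle = 50 * 0.26 / 0.055
Numerator = 13.0000
F_muscle = 236.3636


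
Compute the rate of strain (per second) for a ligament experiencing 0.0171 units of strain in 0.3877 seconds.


strain_rate = delta_strain / delta_t
strain_rate = 0.0171 / 0.3877
strain_rate = 0.0441


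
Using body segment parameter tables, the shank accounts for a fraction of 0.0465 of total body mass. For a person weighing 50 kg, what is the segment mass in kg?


m_segment = body_mass * fraction
m_segment = 50 * 0.0465
m_segment = 2.3250


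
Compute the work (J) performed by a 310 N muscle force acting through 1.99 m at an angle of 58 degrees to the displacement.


W = F * d * cos(theta)
theta = 58 deg = 1.0123 rad
cos(theta) = 0.5299
W = 310 * 1.99 * 0.5299
W = 326.9072


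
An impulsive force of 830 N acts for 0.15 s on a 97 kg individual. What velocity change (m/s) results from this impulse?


J = F * dt = 830 * 0.15 = 124.5000 N*s
delta_v = J / m
delta_v = 124.5000 / 97
delta_v = 1.2835


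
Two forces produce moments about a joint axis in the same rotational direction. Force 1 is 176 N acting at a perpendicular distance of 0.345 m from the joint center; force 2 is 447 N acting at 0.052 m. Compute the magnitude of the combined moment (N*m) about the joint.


M = F1 * d1 + F2 * d2
M = 176 * 0.345 + 447 * 0.052
M = 60.7200 + 23.2440
M = 83.9640


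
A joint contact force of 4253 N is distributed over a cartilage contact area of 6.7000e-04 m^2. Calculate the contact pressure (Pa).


P = F / A
P = 4253 / 6.7000e-04
P = 6.3478e+06


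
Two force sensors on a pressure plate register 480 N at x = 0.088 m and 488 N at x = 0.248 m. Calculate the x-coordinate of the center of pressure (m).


COP_x = (F1*x1 + F2*x2) / (F1 + F2)
COP_x = (480*0.088 + 488*0.248) / (480 + 488)
Numerator = 163.2640
Denominator = 968
COP_x = 0.1687


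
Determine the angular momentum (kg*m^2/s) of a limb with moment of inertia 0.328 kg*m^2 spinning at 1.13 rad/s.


L = I * omega
L = 0.328 * 1.13
L = 0.3706


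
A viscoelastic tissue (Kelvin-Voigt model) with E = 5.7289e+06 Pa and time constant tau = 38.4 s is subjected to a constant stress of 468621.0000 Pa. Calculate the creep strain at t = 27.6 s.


epsilon(t) = (sigma/E) * (1 - exp(-t/tau))
sigma/E = 468621.0000 / 5.7289e+06 = 0.0818
exp(-t/tau) = exp(-27.6 / 38.4) = 0.4874
epsilon = 0.0818 * (1 - 0.4874)
epsilon = 0.0419


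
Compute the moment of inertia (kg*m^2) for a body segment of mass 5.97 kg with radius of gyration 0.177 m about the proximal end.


I = m * k^2
I = 5.97 * 0.177^2
k^2 = 0.0313
I = 0.1870


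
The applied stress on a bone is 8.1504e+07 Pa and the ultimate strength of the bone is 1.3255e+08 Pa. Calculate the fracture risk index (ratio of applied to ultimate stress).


FRI = applied / ultimate
FRI = 8.1504e+07 / 1.3255e+08
FRI = 0.6149


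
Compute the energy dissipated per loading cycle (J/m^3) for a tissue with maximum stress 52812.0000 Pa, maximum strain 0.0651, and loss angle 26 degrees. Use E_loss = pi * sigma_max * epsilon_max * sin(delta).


E_loss = pi * sigma_max * epsilon_max * sin(delta)
delta = 26 deg = 0.4538 rad
sin(delta) = 0.4384
E_loss = pi * 52812.0000 * 0.0651 * 0.4384
E_loss = 4734.8414


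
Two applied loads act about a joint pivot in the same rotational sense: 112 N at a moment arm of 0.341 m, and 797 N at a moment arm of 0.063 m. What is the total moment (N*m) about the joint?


M = F1 * d1 + F2 * d2
M = 112 * 0.341 + 797 * 0.063
M = 38.1920 + 50.2110
M = 88.4030


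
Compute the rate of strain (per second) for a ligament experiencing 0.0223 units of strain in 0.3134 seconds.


strain_rate = delta_strain / delta_t
strain_rate = 0.0223 / 0.3134
strain_rate = 0.0712


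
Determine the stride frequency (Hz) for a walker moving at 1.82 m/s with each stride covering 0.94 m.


f = v / stride_length
f = 1.82 / 0.94
f = 1.9362


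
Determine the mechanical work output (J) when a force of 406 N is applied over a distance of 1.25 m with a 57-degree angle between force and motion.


W = F * d * cos(theta)
theta = 57 deg = 0.9948 rad
cos(theta) = 0.5446
W = 406 * 1.25 * 0.5446
W = 276.4043


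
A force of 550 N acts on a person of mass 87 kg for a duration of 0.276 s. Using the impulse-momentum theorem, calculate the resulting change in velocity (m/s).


J = F * dt = 550 * 0.276 = 151.8000 N*s
delta_v = J / m
delta_v = 151.8000 / 87
delta_v = 1.7448


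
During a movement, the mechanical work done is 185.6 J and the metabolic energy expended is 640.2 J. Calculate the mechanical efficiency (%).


eta = (W_mech / E_meta) * 100
eta = (185.6 / 640.2) * 100
ratio = 0.2899
eta = 28.9909


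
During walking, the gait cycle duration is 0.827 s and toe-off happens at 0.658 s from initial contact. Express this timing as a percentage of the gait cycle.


pct = (event_time / cycle_time) * 100
pct = (0.658 / 0.827) * 100
ratio = 0.7956
pct = 79.5647


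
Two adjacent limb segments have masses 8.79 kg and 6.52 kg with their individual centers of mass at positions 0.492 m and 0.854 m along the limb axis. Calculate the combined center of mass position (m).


COM = (m1*x1 + m2*x2) / (m1 + m2)
COM = (8.79*0.492 + 6.52*0.854) / (8.79 + 6.52)
Numerator = 9.8928
Denominator = 15.3100
COM = 0.6462


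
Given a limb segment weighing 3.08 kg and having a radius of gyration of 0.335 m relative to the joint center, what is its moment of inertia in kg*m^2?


I = m * k^2
I = 3.08 * 0.335^2
k^2 = 0.1122
I = 0.3457


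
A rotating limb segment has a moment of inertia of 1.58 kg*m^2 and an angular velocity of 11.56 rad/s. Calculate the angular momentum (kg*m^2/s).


L = I * omega
L = 1.58 * 11.56
L = 18.2648


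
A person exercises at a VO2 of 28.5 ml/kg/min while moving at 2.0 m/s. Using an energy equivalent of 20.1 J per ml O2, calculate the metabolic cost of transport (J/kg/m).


Power per kg = VO2 * 20.1 / 60
Power per kg = 28.5 * 20.1 / 60 = 9.5475 W/kg
Cost = power_per_kg / speed
Cost = 9.5475 / 2.0
Cost = 4.7738


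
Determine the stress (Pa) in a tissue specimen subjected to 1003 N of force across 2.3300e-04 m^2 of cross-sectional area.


stress = F / A
stress = 1003 / 2.3300e-04
stress = 4.3047e+06


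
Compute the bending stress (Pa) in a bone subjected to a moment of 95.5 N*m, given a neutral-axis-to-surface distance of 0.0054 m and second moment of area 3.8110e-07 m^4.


sigma = M * c / I
sigma = 95.5 * 0.0054 / 3.8110e-07
M * c = 0.5157
sigma = 1.3532e+06


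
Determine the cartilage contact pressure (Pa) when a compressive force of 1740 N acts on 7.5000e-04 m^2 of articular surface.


P = F / A
P = 1740 / 7.5000e-04
P = 2.3200e+06


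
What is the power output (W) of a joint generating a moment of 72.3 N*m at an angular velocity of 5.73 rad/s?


P = M * omega
P = 72.3 * 5.73
P = 414.2790


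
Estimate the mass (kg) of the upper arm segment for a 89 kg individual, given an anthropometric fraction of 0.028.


m_segment = body_mass * fraction
m_segment = 89 * 0.028
m_segment = 2.4920


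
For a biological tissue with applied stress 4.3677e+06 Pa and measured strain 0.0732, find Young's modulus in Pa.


E = stress / strain
E = 4.3677e+06 / 0.0732
E = 5.9668e+07


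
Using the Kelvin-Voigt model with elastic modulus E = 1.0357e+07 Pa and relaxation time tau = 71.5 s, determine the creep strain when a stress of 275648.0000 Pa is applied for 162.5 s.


epsilon(t) = (sigma/E) * (1 - exp(-t/tau))
sigma/E = 275648.0000 / 1.0357e+07 = 0.0266
exp(-t/tau) = exp(-162.5 / 71.5) = 0.1030
epsilon = 0.0266 * (1 - 0.1030)
epsilon = 0.0239


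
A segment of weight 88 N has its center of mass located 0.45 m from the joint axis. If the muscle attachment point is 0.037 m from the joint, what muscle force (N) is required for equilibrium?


F_muscle = W * d_load / d_muscle
F_muscle = 88 * 0.45 / 0.037
Numerator = 39.6000
F_muscle = 1070.2703


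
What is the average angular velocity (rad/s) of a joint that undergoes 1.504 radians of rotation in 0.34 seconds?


omega = delta_theta / delta_t
omega = 1.504 / 0.34
omega = 4.4235


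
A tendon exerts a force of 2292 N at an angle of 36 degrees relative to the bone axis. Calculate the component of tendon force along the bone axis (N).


F_eff = F_tendon * cos(theta)
theta = 36 deg = 0.6283 rad
cos(theta) = 0.8090
F_eff = 2292 * 0.8090
F_eff = 1854.2670


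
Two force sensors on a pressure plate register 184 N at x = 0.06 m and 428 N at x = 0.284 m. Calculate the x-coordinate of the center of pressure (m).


COP_x = (F1*x1 + F2*x2) / (F1 + F2)
COP_x = (184*0.06 + 428*0.284) / (184 + 428)
Numerator = 132.5920
Denominator = 612
COP_x = 0.2167


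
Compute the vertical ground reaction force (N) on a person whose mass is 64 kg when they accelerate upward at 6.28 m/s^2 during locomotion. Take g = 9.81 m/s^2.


GRF = m * (g + a)
GRF = 64 * (9.81 + 6.28)
GRF = 64 * 16.0900
GRF = 1029.7600


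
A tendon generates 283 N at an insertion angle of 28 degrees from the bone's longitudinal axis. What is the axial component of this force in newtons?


F_eff = F_tendon * cos(theta)
theta = 28 deg = 0.4887 rad
cos(theta) = 0.8829
F_eff = 283 * 0.8829
F_eff = 249.8742


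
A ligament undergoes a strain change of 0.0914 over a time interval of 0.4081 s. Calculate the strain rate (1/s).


strain_rate = delta_strain / delta_t
strain_rate = 0.0914 / 0.4081
strain_rate = 0.2240


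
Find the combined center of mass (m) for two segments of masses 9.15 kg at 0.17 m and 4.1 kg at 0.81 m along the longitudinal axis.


COM = (m1*x1 + m2*x2) / (m1 + m2)
COM = (9.15*0.17 + 4.1*0.81) / (9.15 + 4.1)
Numerator = 4.8765
Denominator = 13.2500
COM = 0.3680


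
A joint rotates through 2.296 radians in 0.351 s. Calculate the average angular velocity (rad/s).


omega = delta_theta / delta_t
omega = 2.296 / 0.351
omega = 6.5413


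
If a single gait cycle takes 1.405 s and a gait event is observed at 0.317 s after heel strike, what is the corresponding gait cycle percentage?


pct = (event_time / cycle_time) * 100
pct = (0.317 / 1.405) * 100
ratio = 0.2256
pct = 22.5623


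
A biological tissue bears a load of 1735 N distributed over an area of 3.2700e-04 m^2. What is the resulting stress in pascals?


stress = F / A
stress = 1735 / 3.2700e-04
stress = 5.3058e+06


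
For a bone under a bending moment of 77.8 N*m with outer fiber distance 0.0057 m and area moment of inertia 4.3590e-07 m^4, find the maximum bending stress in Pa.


sigma = M * c / I
sigma = 77.8 * 0.0057 / 4.3590e-07
M * c = 0.4435
sigma = 1.0173e+06


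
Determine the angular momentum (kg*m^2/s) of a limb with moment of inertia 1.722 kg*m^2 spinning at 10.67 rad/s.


L = I * omega
L = 1.722 * 10.67
L = 18.3737


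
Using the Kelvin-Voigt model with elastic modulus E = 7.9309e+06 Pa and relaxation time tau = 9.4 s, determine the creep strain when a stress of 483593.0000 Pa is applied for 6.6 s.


epsilon(t) = (sigma/E) * (1 - exp(-t/tau))
sigma/E = 483593.0000 / 7.9309e+06 = 0.0610
exp(-t/tau) = exp(-6.6 / 9.4) = 0.4955
epsilon = 0.0610 * (1 - 0.4955)
epsilon = 0.0308


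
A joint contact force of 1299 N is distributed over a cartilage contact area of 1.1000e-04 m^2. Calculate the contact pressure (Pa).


P = F / A
P = 1299 / 1.1000e-04
P = 1.1809e+07


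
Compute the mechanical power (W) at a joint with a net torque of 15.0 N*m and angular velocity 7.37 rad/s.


P = M * omega
P = 15.0 * 7.37
P = 110.5500


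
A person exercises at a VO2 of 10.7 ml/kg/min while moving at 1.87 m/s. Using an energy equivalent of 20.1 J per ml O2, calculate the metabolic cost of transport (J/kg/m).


Power per kg = VO2 * 20.1 / 60
Power per kg = 10.7 * 20.1 / 60 = 3.5845 W/kg
Cost = power_per_kg / speed
Cost = 3.5845 / 1.87
Cost = 1.9168


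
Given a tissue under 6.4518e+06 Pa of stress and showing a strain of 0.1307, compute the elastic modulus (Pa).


E = stress / strain
E = 6.4518e+06 / 0.1307
E = 4.9363e+07


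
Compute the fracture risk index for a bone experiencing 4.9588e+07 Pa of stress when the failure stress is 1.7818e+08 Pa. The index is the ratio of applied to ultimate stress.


FRI = applied / ultimate
FRI = 4.9588e+07 / 1.7818e+08
FRI = 0.2783


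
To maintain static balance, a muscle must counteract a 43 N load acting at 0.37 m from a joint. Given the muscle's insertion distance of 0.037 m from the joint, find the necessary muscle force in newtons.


F_muscle = W * d_load / d_muscle
F_muscle = 43 * 0.37 / 0.037
Numerator = 15.9100
F_muscle = 430.0000


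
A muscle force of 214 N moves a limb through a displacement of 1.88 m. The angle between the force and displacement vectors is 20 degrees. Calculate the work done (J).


W = F * d * cos(theta)
theta = 20 deg = 0.3491 rad
cos(theta) = 0.9397
W = 214 * 1.88 * 0.9397
W = 378.0571


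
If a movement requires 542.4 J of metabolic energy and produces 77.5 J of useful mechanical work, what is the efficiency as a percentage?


eta = (W_mech / E_meta) * 100
eta = (77.5 / 542.4) * 100
ratio = 0.1429
eta = 14.2883


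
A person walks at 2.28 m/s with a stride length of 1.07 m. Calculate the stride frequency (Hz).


f = v / stride_length
f = 2.28 / 1.07
f = 2.1308


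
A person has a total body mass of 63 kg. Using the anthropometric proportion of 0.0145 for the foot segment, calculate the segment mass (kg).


m_segment = body_mass * fraction
m_segment = 63 * 0.0145
m_segment = 0.9135


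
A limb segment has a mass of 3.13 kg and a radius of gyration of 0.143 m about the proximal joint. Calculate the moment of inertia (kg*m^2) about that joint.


I = m * k^2
I = 3.13 * 0.143^2
k^2 = 0.0204
I = 0.0640


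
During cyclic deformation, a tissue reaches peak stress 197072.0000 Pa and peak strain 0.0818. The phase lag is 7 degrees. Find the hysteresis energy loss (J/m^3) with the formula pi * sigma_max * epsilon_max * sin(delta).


E_loss = pi * sigma_max * epsilon_max * sin(delta)
delta = 7 deg = 0.1222 rad
sin(delta) = 0.1219
E_loss = pi * 197072.0000 * 0.0818 * 0.1219
E_loss = 6171.9525


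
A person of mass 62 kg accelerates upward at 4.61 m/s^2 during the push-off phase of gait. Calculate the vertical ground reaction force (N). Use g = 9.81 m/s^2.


GRF = m * (g + a)
GRF = 62 * (9.81 + 4.61)
GRF = 62 * 14.4200
GRF = 894.0400


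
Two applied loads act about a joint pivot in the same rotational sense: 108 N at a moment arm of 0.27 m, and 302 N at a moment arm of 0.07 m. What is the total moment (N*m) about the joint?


M = F1 * d1 + F2 * d2
M = 108 * 0.27 + 302 * 0.07
M = 29.1600 + 21.1400
M = 50.3000


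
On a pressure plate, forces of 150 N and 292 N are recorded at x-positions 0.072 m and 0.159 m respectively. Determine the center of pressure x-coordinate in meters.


COP_x = (F1*x1 + F2*x2) / (F1 + F2)
COP_x = (150*0.072 + 292*0.159) / (150 + 292)
Numerator = 57.2280
Denominator = 442
COP_x = 0.1295


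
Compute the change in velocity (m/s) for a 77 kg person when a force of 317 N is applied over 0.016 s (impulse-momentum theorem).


J = F * dt = 317 * 0.016 = 5.0720 N*s
delta_v = J / m
delta_v = 5.0720 / 77
delta_v = 0.0659


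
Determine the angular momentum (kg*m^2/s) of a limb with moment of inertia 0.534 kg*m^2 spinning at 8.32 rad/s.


L = I * omega
L = 0.534 * 8.32
L = 4.4429


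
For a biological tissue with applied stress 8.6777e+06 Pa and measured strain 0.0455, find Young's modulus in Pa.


E = stress / strain
E = 8.6777e+06 / 0.0455
E = 1.9072e+08


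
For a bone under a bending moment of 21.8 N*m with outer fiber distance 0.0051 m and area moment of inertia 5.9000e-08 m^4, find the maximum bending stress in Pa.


sigma = M * c / I
sigma = 21.8 * 0.0051 / 5.9000e-08
M * c = 0.1112
sigma = 1.8844e+06


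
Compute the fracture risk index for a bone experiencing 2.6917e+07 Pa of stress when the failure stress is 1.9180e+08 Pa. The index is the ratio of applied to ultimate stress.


FRI = applied / ultimate
FRI = 2.6917e+07 / 1.9180e+08
FRI = 0.1403


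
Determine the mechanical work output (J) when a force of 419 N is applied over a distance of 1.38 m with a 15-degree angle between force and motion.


W = F * d * cos(theta)
theta = 15 deg = 0.2618 rad
cos(theta) = 0.9659
W = 419 * 1.38 * 0.9659
W = 558.5176


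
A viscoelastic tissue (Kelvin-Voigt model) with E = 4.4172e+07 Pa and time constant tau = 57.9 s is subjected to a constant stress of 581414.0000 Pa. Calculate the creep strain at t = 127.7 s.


epsilon(t) = (sigma/E) * (1 - exp(-t/tau))
sigma/E = 581414.0000 / 4.4172e+07 = 0.0132
exp(-t/tau) = exp(-127.7 / 57.9) = 0.1102
epsilon = 0.0132 * (1 - 0.1102)
epsilon = 0.0117


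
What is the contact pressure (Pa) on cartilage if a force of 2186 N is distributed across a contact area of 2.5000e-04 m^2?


P = F / A
P = 2186 / 2.5000e-04
P = 8.7440e+06


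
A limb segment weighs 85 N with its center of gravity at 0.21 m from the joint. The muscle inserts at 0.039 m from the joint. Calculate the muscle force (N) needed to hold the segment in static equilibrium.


F_muscle = W * d_load / d_muscle
F_muscle = 85 * 0.21 / 0.039
Numerator = 17.8500
F_muscle = 457.6923


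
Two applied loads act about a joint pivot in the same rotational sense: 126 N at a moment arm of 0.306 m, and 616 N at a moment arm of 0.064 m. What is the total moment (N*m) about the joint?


M = F1 * d1 + F2 * d2
M = 126 * 0.306 + 616 * 0.064
M = 38.5560 + 39.4240
M = 77.9800


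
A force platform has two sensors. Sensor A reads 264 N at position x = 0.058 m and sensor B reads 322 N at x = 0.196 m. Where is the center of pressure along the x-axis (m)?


COP_x = (F1*x1 + F2*x2) / (F1 + F2)
COP_x = (264*0.058 + 322*0.196) / (264 + 322)
Numerator = 78.4240
Denominator = 586
COP_x = 0.1338


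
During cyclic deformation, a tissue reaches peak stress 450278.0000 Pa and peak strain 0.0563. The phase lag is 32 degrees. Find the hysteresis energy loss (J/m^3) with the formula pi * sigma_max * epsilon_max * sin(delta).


E_loss = pi * sigma_max * epsilon_max * sin(delta)
delta = 32 deg = 0.5585 rad
sin(delta) = 0.5299
E_loss = pi * 450278.0000 * 0.0563 * 0.5299
E_loss = 42203.5228


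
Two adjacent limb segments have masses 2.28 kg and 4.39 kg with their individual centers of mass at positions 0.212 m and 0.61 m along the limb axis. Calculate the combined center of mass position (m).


COM = (m1*x1 + m2*x2) / (m1 + m2)
COM = (2.28*0.212 + 4.39*0.61) / (2.28 + 4.39)
Numerator = 3.1613
Denominator = 6.6700
COM = 0.4740


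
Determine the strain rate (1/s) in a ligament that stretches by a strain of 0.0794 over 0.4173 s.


strain_rate = delta_strain / delta_t
strain_rate = 0.0794 / 0.4173
strain_rate = 0.1903


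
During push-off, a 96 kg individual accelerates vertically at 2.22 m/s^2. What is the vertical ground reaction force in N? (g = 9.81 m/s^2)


GRF = m * (g + a)
GRF = 96 * (9.81 + 2.22)
GRF = 96 * 12.0300
GRF = 1154.8800


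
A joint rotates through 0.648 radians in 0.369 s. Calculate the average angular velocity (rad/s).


omega = delta_theta / delta_t
omega = 0.648 / 0.369
omega = 1.7561


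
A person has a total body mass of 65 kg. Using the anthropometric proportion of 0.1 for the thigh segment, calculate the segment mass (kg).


m_segment = body_mass * fraction
m_segment = 65 * 0.1
m_segment = 6.5000


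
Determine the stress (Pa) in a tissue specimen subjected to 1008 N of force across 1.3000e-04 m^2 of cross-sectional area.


stress = F / A
stress = 1008 / 1.3000e-04
stress = 7.7538e+06


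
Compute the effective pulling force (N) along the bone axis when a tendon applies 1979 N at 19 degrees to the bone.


F_eff = F_tendon * cos(theta)
theta = 19 deg = 0.3316 rad
cos(theta) = 0.9455
F_eff = 1979 * 0.9455
F_eff = 1871.1813


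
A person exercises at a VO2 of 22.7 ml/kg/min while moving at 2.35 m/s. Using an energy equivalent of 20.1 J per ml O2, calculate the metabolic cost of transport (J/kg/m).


Power per kg = VO2 * 20.1 / 60
Power per kg = 22.7 * 20.1 / 60 = 7.6045 W/kg
Cost = power_per_kg / speed
Cost = 7.6045 / 2.35
Cost = 3.2360


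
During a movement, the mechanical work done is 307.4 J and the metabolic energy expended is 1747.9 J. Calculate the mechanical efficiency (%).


eta = (W_mech / E_meta) * 100
eta = (307.4 / 1747.9) * 100
ratio = 0.1759
eta = 17.5868


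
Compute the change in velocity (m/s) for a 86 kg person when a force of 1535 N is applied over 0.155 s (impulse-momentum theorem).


J = F * dt = 1535 * 0.155 = 237.9250 N*s
delta_v = J / m
delta_v = 237.9250 / 86
delta_v = 2.7666


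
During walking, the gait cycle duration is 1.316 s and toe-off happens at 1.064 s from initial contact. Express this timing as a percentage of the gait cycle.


pct = (event_time / cycle_time) * 100
pct = (1.064 / 1.316) * 100
ratio = 0.8085
pct = 80.8511


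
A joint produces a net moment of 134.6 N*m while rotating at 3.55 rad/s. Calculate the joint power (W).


P = M * omega
P = 134.6 * 3.55
P = 477.8300


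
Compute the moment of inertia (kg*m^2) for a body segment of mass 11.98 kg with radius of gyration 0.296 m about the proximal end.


I = m * k^2
I = 11.98 * 0.296^2
k^2 = 0.0876
I = 1.0496


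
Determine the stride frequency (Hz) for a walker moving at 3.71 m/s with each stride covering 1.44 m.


f = v / stride_length
f = 3.71 / 1.44
f = 2.5764


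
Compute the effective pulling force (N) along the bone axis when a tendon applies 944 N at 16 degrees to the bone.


F_eff = F_tendon * cos(theta)
theta = 16 deg = 0.2793 rad
cos(theta) = 0.9613
F_eff = 944 * 0.9613
F_eff = 907.4310


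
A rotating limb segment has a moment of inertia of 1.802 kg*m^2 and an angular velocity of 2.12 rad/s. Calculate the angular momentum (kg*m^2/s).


L = I * omega
L = 1.802 * 2.12
L = 3.8202


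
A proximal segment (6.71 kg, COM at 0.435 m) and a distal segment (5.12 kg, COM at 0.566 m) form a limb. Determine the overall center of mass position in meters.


COM = (m1*x1 + m2*x2) / (m1 + m2)
COM = (6.71*0.435 + 5.12*0.566) / (6.71 + 5.12)
Numerator = 5.8168
Denominator = 11.8300
COM = 0.4917


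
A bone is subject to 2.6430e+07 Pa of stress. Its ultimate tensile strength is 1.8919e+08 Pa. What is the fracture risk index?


FRI = applied / ultimate
FRI = 2.6430e+07 / 1.8919e+08
FRI = 0.1397


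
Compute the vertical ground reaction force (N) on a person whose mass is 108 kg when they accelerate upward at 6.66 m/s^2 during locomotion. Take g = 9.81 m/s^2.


GRF = m * (g + a)
GRF = 108 * (9.81 + 6.66)
GRF = 108 * 16.4700
GRF = 1778.7600


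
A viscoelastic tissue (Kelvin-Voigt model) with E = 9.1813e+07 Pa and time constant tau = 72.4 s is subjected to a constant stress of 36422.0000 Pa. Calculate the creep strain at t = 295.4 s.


epsilon(t) = (sigma/E) * (1 - exp(-t/tau))
sigma/E = 36422.0000 / 9.1813e+07 = 3.9670e-04
exp(-t/tau) = exp(-295.4 / 72.4) = 0.0169
epsilon = 3.9670e-04 * (1 - 0.0169)
epsilon = 3.8999e-04


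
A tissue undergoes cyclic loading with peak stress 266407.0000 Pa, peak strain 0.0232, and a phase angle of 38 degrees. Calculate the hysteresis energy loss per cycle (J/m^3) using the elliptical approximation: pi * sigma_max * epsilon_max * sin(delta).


E_loss = pi * sigma_max * epsilon_max * sin(delta)
delta = 38 deg = 0.6632 rad
sin(delta) = 0.6157
E_loss = pi * 266407.0000 * 0.0232 * 0.6157
E_loss = 11954.3363


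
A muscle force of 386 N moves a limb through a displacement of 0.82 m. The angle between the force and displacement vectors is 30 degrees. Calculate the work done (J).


W = F * d * cos(theta)
theta = 30 deg = 0.5236 rad
cos(theta) = 0.8660
W = 386 * 0.82 * 0.8660
W = 274.1144


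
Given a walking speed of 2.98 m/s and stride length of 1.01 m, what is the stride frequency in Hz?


f = v / stride_length
f = 2.98 / 1.01
f = 2.9505


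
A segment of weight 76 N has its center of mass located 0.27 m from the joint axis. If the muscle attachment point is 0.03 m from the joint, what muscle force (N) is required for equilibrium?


F_muscle = W * d_load / d_muscle
F_muscle = 76 * 0.27 / 0.03
Numerator = 20.5200
F_muscle = 684.0000


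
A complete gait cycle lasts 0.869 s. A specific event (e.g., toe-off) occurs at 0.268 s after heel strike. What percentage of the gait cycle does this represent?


pct = (event_time / cycle_time) * 100
pct = (0.268 / 0.869) * 100
ratio = 0.3084
pct = 30.8400


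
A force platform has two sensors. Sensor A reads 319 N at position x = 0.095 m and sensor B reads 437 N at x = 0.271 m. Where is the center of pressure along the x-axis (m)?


COP_x = (F1*x1 + F2*x2) / (F1 + F2)
COP_x = (319*0.095 + 437*0.271) / (319 + 437)
Numerator = 148.7320
Denominator = 756
COP_x = 0.1967


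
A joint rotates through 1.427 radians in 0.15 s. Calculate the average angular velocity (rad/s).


omega = delta_theta / delta_t
omega = 1.427 / 0.15
omega = 9.5133


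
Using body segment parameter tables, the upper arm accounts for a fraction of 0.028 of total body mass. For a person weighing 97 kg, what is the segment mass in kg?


m_segment = body_mass * fraction
m_segment = 97 * 0.028
m_segment = 2.7160


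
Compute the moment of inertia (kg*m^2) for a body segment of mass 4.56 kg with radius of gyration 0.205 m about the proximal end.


I = m * k^2
I = 4.56 * 0.205^2
k^2 = 0.0420
I = 0.1916


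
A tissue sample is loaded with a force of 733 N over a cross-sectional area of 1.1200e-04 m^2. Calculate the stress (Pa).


stress = F / A
stress = 733 / 1.1200e-04
stress = 6.5446e+06


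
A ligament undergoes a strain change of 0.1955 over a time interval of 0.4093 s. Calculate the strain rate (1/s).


strain_rate = delta_strain / delta_t
strain_rate = 0.1955 / 0.4093
strain_rate = 0.4776
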